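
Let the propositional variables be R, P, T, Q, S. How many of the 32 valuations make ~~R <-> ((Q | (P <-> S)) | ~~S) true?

Initial set: {(~~R <-> ((Q | (P <-> S)) | ~~S))}.
(~~R <-> ((Q | (P <-> S)) | ~~S)): β-rule — branch into ~~R, ((Q | (P <-> S)) | ~~S)  //  ~~~R, ~((Q | (P <-> S)) | ~~S).
  branch 1 (add ~~R, ((Q | (P <-> S)) | ~~S)):
    ~~R: drop double negation, giving R.
    ((Q | (P <-> S)) | ~~S): β-rule — branch into (Q | (P <-> S))  //  ~~S.
      branch 1.1 (add (Q | (P <-> S))):
        (Q | (P <-> S)): β-rule — branch into Q  //  (P <-> S).
          branch 1.1.1 (add Q):
            ○ open, literals {Q=true, R=true}.
          branch 1.1.2 (add (P <-> S)):
            (P <-> S): β-rule — branch into P, S  //  ~P, ~S.
              branch 1.1.2.1 (add P, S):
                ○ open, literals {P=true, R=true, S=true}.
              branch 1.1.2.2 (add ~P, ~S):
                ○ open, literals {P=false, R=true, S=false}.
      branch 1.2 (add ~~S):
        ~~S: drop double negation, giving S.
        ○ open, literals {R=true, S=true}.
  branch 2 (add ~~~R, ~((Q | (P <-> S)) | ~~S)):
    ~~~R: drop double negation, giving ~R.
    ~((Q | (P <-> S)) | ~~S): α-rule — add ~(Q | (P <-> S)), ~~~S.
    ~(Q | (P <-> S)): α-rule — add ~Q, ~(P <-> S).
    ~~~S: drop double negation, giving ~S.
    ~(P <-> S): β-rule — branch into P, ~S  //  ~P, S.
      branch 2.1 (add P, ~S):
        ○ open, literals {P=true, Q=false, R=false, S=false}.
      branch 2.2 (add ~P, S):
        × closes — contains both S and ~S.
1 branch closed, 5 open.
Each open branch fixes some atoms; the unmentioned ones are free. Counting distinct full assignments: branch {Q=true, R=true} (P, T, S) contributes 8 new; branch {P=true, R=true, S=true} (T, Q) contributes 2 new; branch {P=false, R=true, S=false} (T, Q) contributes 2 new; branch {R=true, S=true} (P, T, Q) contributes 2 new; branch {P=true, Q=false, R=false, S=false} (T) contributes 2 new. Total: 16.

16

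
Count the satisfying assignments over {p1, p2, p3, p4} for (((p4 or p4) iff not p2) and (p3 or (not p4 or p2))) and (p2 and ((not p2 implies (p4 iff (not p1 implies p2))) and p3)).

2

Initial set: {((((p4 or p4) iff not p2) and (p3 or (not p4 or p2))) and (p2 and ((not p2 implies (p4 iff (not p1 implies p2))) and p3)))}.
((((p4 or p4) iff not p2) and (p3 or (not p4 or p2))) and (p2 and ((not p2 implies (p4 iff (not p1 implies p2))) and p3))): α-rule — add (((p4 or p4) iff not p2) and (p3 or (not p4 or p2))), (p2 and ((not p2 implies (p4 iff (not p1 implies p2))) and p3)).
(((p4 or p4) iff not p2) and (p3 or (not p4 or p2))): α-rule — add ((p4 or p4) iff not p2), (p3 or (not p4 or p2)).
(p2 and ((not p2 implies (p4 iff (not p1 implies p2))) and p3)): α-rule — add p2, ((not p2 implies (p4 iff (not p1 implies p2))) and p3).
((not p2 implies (p4 iff (not p1 implies p2))) and p3): α-rule — add (not p2 implies (p4 iff (not p1 implies p2))), p3.
((p4 or p4) iff not p2): β-rule — branch into (p4 or p4), not p2  //  not (p4 or p4), not not p2.
  branch 1 (add (p4 or p4), not p2):
    × closes — contains both p2 and not p2.
  branch 2 (add not (p4 or p4), not not p2):
    not (p4 or p4): α-rule — add not p4, not p4.
    (p3 or (not p4 or p2)): β-rule — branch into p3  //  (not p4 or p2).
      branch 2.1 (add p3):
        (not p2 implies (p4 iff (not p1 implies p2))): β-rule — branch into not not p2  //  (p4 iff (not p1 implies p2)).
          branch 2.1.1 (add not not p2):
            ○ open, literals {p2=true, p3=true, p4=false}.
          branch 2.1.2 (add (p4 iff (not p1 implies p2))):
            (p4 iff (not p1 implies p2)): β-rule — branch into p4, (not p1 implies p2)  //  not p4, not (not p1 implies p2).
              branch 2.1.2.1 (add p4, (not p1 implies p2)):
                × closes — contains both p4 and not p4.
              branch 2.1.2.2 (add not p4, not (not p1 implies p2)):
                not (not p1 implies p2): α-rule — add not p1, not p2.
                × closes — contains both p2 and not p2.
      branch 2.2 (add (not p4 or p2)):
        (not p2 implies (p4 iff (not p1 implies p2))): β-rule — branch into not not p2  //  (p4 iff (not p1 implies p2)).
          branch 2.2.1 (add not not p2):
            (not p4 or p2): β-rule — branch into not p4  //  p2.
              branch 2.2.1.1 (add not p4):
                ○ open, literals {p2=true, p3=true, p4=false}.
              branch 2.2.1.2 (add p2):
                ○ open, literals {p2=true, p3=true, p4=false}.
          branch 2.2.2 (add (p4 iff (not p1 implies p2))):
            (not p4 or p2): β-rule — branch into not p4  //  p2.
              branch 2.2.2.1 (add not p4):
                (p4 iff (not p1 implies p2)): β-rule — branch into p4, (not p1 implies p2)  //  not p4, not (not p1 implies p2).
                  branch 2.2.2.1.1 (add p4, (not p1 implies p2)):
                    × closes — contains both p4 and not p4.
                  branch 2.2.2.1.2 (add not p4, not (not p1 implies p2)):
                    not (not p1 implies p2): α-rule — add not p1, not p2.
                    × closes — contains both p2 and not p2.
              branch 2.2.2.2 (add p2):
                (p4 iff (not p1 implies p2)): β-rule — branch into p4, (not p1 implies p2)  //  not p4, not (not p1 implies p2).
                  branch 2.2.2.2.1 (add p4, (not p1 implies p2)):
                    × closes — contains both p4 and not p4.
                  branch 2.2.2.2.2 (add not p4, not (not p1 implies p2)):
                    not (not p1 implies p2): α-rule — add not p1, not p2.
                    × closes — contains both p2 and not p2.
7 branches closed, 3 open.
Each open branch fixes some atoms; the unmentioned ones are free. Counting distinct full assignments: branch {p2=true, p3=true, p4=false} (p1) contributes 2 new; branch {p2=true, p3=true, p4=false} (p1) contributes 0 new; branch {p2=true, p3=true, p4=false} (p1) contributes 0 new. Total: 2.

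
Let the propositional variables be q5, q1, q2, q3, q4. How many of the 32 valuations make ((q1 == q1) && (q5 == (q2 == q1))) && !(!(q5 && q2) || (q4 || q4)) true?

Initial set: {(((q1 == q1) && (q5 == (q2 == q1))) && !(!(q5 && q2) || (q4 || q4)))}.
(((q1 == q1) && (q5 == (q2 == q1))) && !(!(q5 && q2) || (q4 || q4))): α-rule — add ((q1 == q1) && (q5 == (q2 == q1))), !(!(q5 && q2) || (q4 || q4)).
((q1 == q1) && (q5 == (q2 == q1))): α-rule — add (q1 == q1), (q5 == (q2 == q1)).
!(!(q5 && q2) || (q4 || q4)): α-rule — add !!(q5 && q2), !(q4 || q4).
!!(q5 && q2): α-rule — add q5, q2.
!(q4 || q4): α-rule — add !q4, !q4.
(q1 == q1): β-rule — branch into q1, q1  //  !q1, !q1.
  branch 1 (add q1, q1):
    (q5 == (q2 == q1)): β-rule — branch into q5, (q2 == q1)  //  !q5, !(q2 == q1).
      branch 1.1 (add q5, (q2 == q1)):
        (q2 == q1): β-rule — branch into q2, q1  //  !q2, !q1.
          branch 1.1.1 (add q2, q1):
            ○ open, literals {q1=true, q2=true, q4=false, q5=true}.
          branch 1.1.2 (add !q2, !q1):
            × closes — contains both q2 and !q2.
      branch 1.2 (add !q5, !(q2 == q1)):
        × closes — contains both q5 and !q5.
  branch 2 (add !q1, !q1):
    (q5 == (q2 == q1)): β-rule — branch into q5, (q2 == q1)  //  !q5, !(q2 == q1).
      branch 2.1 (add q5, (q2 == q1)):
        (q2 == q1): β-rule — branch into q2, q1  //  !q2, !q1.
          branch 2.1.1 (add q2, q1):
            × closes — contains both q1 and !q1.
          branch 2.1.2 (add !q2, !q1):
            × closes — contains both q2 and !q2.
      branch 2.2 (add !q5, !(q2 == q1)):
        × closes — contains both q5 and !q5.
5 branches closed, 1 open.
Each open branch fixes some atoms; the unmentioned ones are free. Counting distinct full assignments: branch {q1=true, q2=true, q4=false, q5=true} (q3) contributes 2 new. Total: 2.

2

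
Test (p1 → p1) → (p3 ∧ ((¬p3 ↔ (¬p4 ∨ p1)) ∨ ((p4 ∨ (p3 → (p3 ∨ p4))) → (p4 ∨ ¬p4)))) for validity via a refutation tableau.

Assume the negation and expand:
Initial set: {¬((p1 → p1) → (p3 ∧ ((¬p3 ↔ (¬p4 ∨ p1)) ∨ ((p4 ∨ (p3 → (p3 ∨ p4))) → (p4 ∨ ¬p4)))))}.
¬((p1 → p1) → (p3 ∧ ((¬p3 ↔ (¬p4 ∨ p1)) ∨ ((p4 ∨ (p3 → (p3 ∨ p4))) → (p4 ∨ ¬p4))))): α-rule — add (p1 → p1), ¬(p3 ∧ ((¬p3 ↔ (¬p4 ∨ p1)) ∨ ((p4 ∨ (p3 → (p3 ∨ p4))) → (p4 ∨ ¬p4)))).
(p1 → p1): β-rule — branch into ¬p1  //  p1.
  branch 1 (add ¬p1):
    ¬(p3 ∧ ((¬p3 ↔ (¬p4 ∨ p1)) ∨ ((p4 ∨ (p3 → (p3 ∨ p4))) → (p4 ∨ ¬p4)))): β-rule — branch into ¬p3  //  ¬((¬p3 ↔ (¬p4 ∨ p1)) ∨ ((p4 ∨ (p3 → (p3 ∨ p4))) → (p4 ∨ ¬p4))).
      branch 1.1 (add ¬p3):
        ○ open, literals {p1=false, p3=false}.
      branch 1.2 (add ¬((¬p3 ↔ (¬p4 ∨ p1)) ∨ ((p4 ∨ (p3 → (p3 ∨ p4))) → (p4 ∨ ¬p4)))):
        ¬((¬p3 ↔ (¬p4 ∨ p1)) ∨ ((p4 ∨ (p3 → (p3 ∨ p4))) → (p4 ∨ ¬p4))): α-rule — add ¬(¬p3 ↔ (¬p4 ∨ p1)), ¬((p4 ∨ (p3 → (p3 ∨ p4))) → (p4 ∨ ¬p4)).
        ¬((p4 ∨ (p3 → (p3 ∨ p4))) → (p4 ∨ ¬p4)): α-rule — add (p4 ∨ (p3 → (p3 ∨ p4))), ¬(p4 ∨ ¬p4).
        ¬(p4 ∨ ¬p4): α-rule — add ¬p4, ¬¬p4.
        × closes — contains both p4 and ¬p4.
  branch 2 (add p1):
    ¬(p3 ∧ ((¬p3 ↔ (¬p4 ∨ p1)) ∨ ((p4 ∨ (p3 → (p3 ∨ p4))) → (p4 ∨ ¬p4)))): β-rule — branch into ¬p3  //  ¬((¬p3 ↔ (¬p4 ∨ p1)) ∨ ((p4 ∨ (p3 → (p3 ∨ p4))) → (p4 ∨ ¬p4))).
      branch 2.1 (add ¬p3):
        ○ open, literals {p1=true, p3=false}.
      branch 2.2 (add ¬((¬p3 ↔ (¬p4 ∨ p1)) ∨ ((p4 ∨ (p3 → (p3 ∨ p4))) → (p4 ∨ ¬p4)))):
        ¬((¬p3 ↔ (¬p4 ∨ p1)) ∨ ((p4 ∨ (p3 → (p3 ∨ p4))) → (p4 ∨ ¬p4))): α-rule — add ¬(¬p3 ↔ (¬p4 ∨ p1)), ¬((p4 ∨ (p3 → (p3 ∨ p4))) → (p4 ∨ ¬p4)).
        ¬((p4 ∨ (p3 → (p3 ∨ p4))) → (p4 ∨ ¬p4)): α-rule — add (p4 ∨ (p3 → (p3 ∨ p4))), ¬(p4 ∨ ¬p4).
        ¬(p4 ∨ ¬p4): α-rule — add ¬p4, ¬¬p4.
        × closes — contains both p4 and ¬p4.
2 branches closed, 2 open.
An open branch gives a countermodel: p1=false, p3=false (unmentioned atoms arbitrary); under it the original formula is false.

Not valid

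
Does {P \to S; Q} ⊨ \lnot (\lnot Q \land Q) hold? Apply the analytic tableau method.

Yes

Initial set: {(P \to S); Q; \lnot \lnot (\lnot Q \land Q)}.
\lnot \lnot (\lnot Q \land Q): α-rule — add \lnot Q, Q.
× closes — contains both Q and \lnot Q.
All 1 branch closes.
Every branch closed, so the premises entail the conclusion.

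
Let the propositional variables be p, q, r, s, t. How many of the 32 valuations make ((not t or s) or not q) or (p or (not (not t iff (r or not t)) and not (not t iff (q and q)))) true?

31

Initial set: {(((not t or s) or not q) or (p or (not (not t iff (r or not t)) and not (not t iff (q and q)))))}.
(((not t or s) or not q) or (p or (not (not t iff (r or not t)) and not (not t iff (q and q))))): β-rule — branch into ((not t or s) or not q)  //  (p or (not (not t iff (r or not t)) and not (not t iff (q and q)))).
  branch 1 (add ((not t or s) or not q)):
    ((not t or s) or not q): β-rule — branch into (not t or s)  //  not q.
      branch 1.1 (add (not t or s)):
        (not t or s): β-rule — branch into not t  //  s.
          branch 1.1.1 (add not t):
            ○ open, literals {t=0}.
          branch 1.1.2 (add s):
            ○ open, literals {s=1}.
      branch 1.2 (add not q):
        ○ open, literals {q=0}.
  branch 2 (add (p or (not (not t iff (r or not t)) and not (not t iff (q and q))))):
    (p or (not (not t iff (r or not t)) and not (not t iff (q and q)))): β-rule — branch into p  //  (not (not t iff (r or not t)) and not (not t iff (q and q))).
      branch 2.1 (add p):
        ○ open, literals {p=1}.
      branch 2.2 (add (not (not t iff (r or not t)) and not (not t iff (q and q)))):
        (not (not t iff (r or not t)) and not (not t iff (q and q))): α-rule — add not (not t iff (r or not t)), not (not t iff (q and q)).
        not (not t iff (r or not t)): β-rule — branch into not t, not (r or not t)  //  not not t, (r or not t).
          branch 2.2.1 (add not t, not (r or not t)):
            not (r or not t): α-rule — add not r, not not t.
            × closes — contains both t and not t.
          branch 2.2.2 (add not not t, (r or not t)):
            not (not t iff (q and q)): β-rule — branch into not t, not (q and q)  //  not not t, (q and q).
              branch 2.2.2.1 (add not t, not (q and q)):
                × closes — contains both t and not t.
              branch 2.2.2.2 (add not not t, (q and q)):
                (q and q): α-rule — add q, q.
                (r or not t): β-rule — branch into r  //  not t.
                  branch 2.2.2.2.1 (add r):
                    ○ open, literals {q=1, r=1, t=1}.
                  branch 2.2.2.2.2 (add not t):
                    × closes — contains both t and not t.
3 branches closed, 5 open.
Each open branch fixes some atoms; the unmentioned ones are free. Counting distinct full assignments: branch {t=0} (p, q, r, s) contributes 16 new; branch {s=1} (p, q, r, t) contributes 8 new; branch {q=0} (p, r, s, t) contributes 4 new; branch {p=1} (q, r, s, t) contributes 2 new; branch {q=1, r=1, t=1} (p, s) contributes 1 new. Total: 31.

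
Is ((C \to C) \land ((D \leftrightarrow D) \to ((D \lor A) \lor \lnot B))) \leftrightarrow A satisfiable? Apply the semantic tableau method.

Satisfiable

Initial set: {(((C \to C) \land ((D \leftrightarrow D) \to ((D \lor A) \lor \lnot B))) \leftrightarrow A)}.
(((C \to C) \land ((D \leftrightarrow D) \to ((D \lor A) \lor \lnot B))) \leftrightarrow A): β-rule — branch into ((C \to C) \land ((D \leftrightarrow D) \to ((D \lor A) \lor \lnot B))), A  //  \lnot ((C \to C) \land ((D \leftrightarrow D) \to ((D \lor A) \lor \lnot B))), \lnot A.
  branch 1 (add ((C \to C) \land ((D \leftrightarrow D) \to ((D \lor A) \lor \lnot B))), A):
    ((C \to C) \land ((D \leftrightarrow D) \to ((D \lor A) \lor \lnot B))): α-rule — add (C \to C), ((D \leftrightarrow D) \to ((D \lor A) \lor \lnot B)).
    (C \to C): β-rule — branch into \lnot C  //  C.
      branch 1.1 (add \lnot C):
        ((D \leftrightarrow D) \to ((D \lor A) \lor \lnot B)): β-rule — branch into \lnot (D \leftrightarrow D)  //  ((D \lor A) \lor \lnot B).
          branch 1.1.1 (add \lnot (D \leftrightarrow D)):
            \lnot (D \leftrightarrow D): β-rule — branch into D, \lnot D  //  \lnot D, D.
              branch 1.1.1.1 (add D, \lnot D):
                × closes — contains both D and \lnot D.
              branch 1.1.1.2 (add \lnot D, D):
                × closes — contains both D and \lnot D.
          branch 1.1.2 (add ((D \lor A) \lor \lnot B)):
            ((D \lor A) \lor \lnot B): β-rule — branch into (D \lor A)  //  \lnot B.
              branch 1.1.2.1 (add (D \lor A)):
                (D \lor A): β-rule — branch into D  //  A.
                  branch 1.1.2.1.1 (add D):
                    ○ open, literals {A=T, C=F, D=T}.
                  branch 1.1.2.1.2 (add A):
                    ○ open, literals {A=T, C=F}.
              branch 1.1.2.2 (add \lnot B):
                ○ open, literals {A=T, B=F, C=F}.
      branch 1.2 (add C):
        ((D \leftrightarrow D) \to ((D \lor A) \lor \lnot B)): β-rule — branch into \lnot (D \leftrightarrow D)  //  ((D \lor A) \lor \lnot B).
          branch 1.2.1 (add \lnot (D \leftrightarrow D)):
            \lnot (D \leftrightarrow D): β-rule — branch into D, \lnot D  //  \lnot D, D.
              branch 1.2.1.1 (add D, \lnot D):
                × closes — contains both D and \lnot D.
              branch 1.2.1.2 (add \lnot D, D):
                × closes — contains both D and \lnot D.
          branch 1.2.2 (add ((D \lor A) \lor \lnot B)):
            ((D \lor A) \lor \lnot B): β-rule — branch into (D \lor A)  //  \lnot B.
              branch 1.2.2.1 (add (D \lor A)):
                (D \lor A): β-rule — branch into D  //  A.
                  branch 1.2.2.1.1 (add D):
                    ○ open, literals {A=T, C=T, D=T}.
                  branch 1.2.2.1.2 (add A):
                    ○ open, literals {A=T, C=T}.
              branch 1.2.2.2 (add \lnot B):
                ○ open, literals {A=T, B=F, C=T}.
  branch 2 (add \lnot ((C \to C) \land ((D \leftrightarrow D) \to ((D \lor A) \lor \lnot B))), \lnot A):
    \lnot ((C \to C) \land ((D \leftrightarrow D) \to ((D \lor A) \lor \lnot B))): β-rule — branch into \lnot (C \to C)  //  \lnot ((D \leftrightarrow D) \to ((D \lor A) \lor \lnot B)).
      branch 2.1 (add \lnot (C \to C)):
        \lnot (C \to C): α-rule — add C, \lnot C.
        × closes — contains both C and \lnot C.
      branch 2.2 (add \lnot ((D \leftrightarrow D) \to ((D \lor A) \lor \lnot B))):
        \lnot ((D \leftrightarrow D) \to ((D \lor A) \lor \lnot B)): α-rule — add (D \leftrightarrow D), \lnot ((D \lor A) \lor \lnot B).
        \lnot ((D \lor A) \lor \lnot B): α-rule — add \lnot (D \lor A), \lnot \lnot B.
        \lnot (D \lor A): α-rule — add \lnot D, \lnot A.
        (D \leftrightarrow D): β-rule — branch into D, D  //  \lnot D, \lnot D.
          branch 2.2.1 (add D, D):
            × closes — contains both D and \lnot D.
          branch 2.2.2 (add \lnot D, \lnot D):
            ○ open, literals {A=F, B=T, D=F}.
6 branches closed, 7 open.
An open branch gives a satisfying assignment: A=T, C=F, D=T.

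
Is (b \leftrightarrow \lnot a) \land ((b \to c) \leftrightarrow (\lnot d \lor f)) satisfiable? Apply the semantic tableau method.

Satisfiable

Initial set: {((b \leftrightarrow \lnot a) \land ((b \to c) \leftrightarrow (\lnot d \lor f)))}.
((b \leftrightarrow \lnot a) \land ((b \to c) \leftrightarrow (\lnot d \lor f))): α-rule — add (b \leftrightarrow \lnot a), ((b \to c) \leftrightarrow (\lnot d \lor f)).
(b \leftrightarrow \lnot a): β-rule — branch into b, \lnot a  //  \lnot b, \lnot \lnot a.
  branch 1 (add b, \lnot a):
    ((b \to c) \leftrightarrow (\lnot d \lor f)): β-rule — branch into (b \to c), (\lnot d \lor f)  //  \lnot (b \to c), \lnot (\lnot d \lor f).
      branch 1.1 (add (b \to c), (\lnot d \lor f)):
        (b \to c): β-rule — branch into \lnot b  //  c.
          branch 1.1.1 (add \lnot b):
            × closes — contains both b and \lnot b.
          branch 1.1.2 (add c):
            (\lnot d \lor f): β-rule — branch into \lnot d  //  f.
              branch 1.1.2.1 (add \lnot d):
                ○ open, literals {a=F, b=T, c=T, d=F}.
              branch 1.1.2.2 (add f):
                ○ open, literals {a=F, b=T, c=T, f=T}.
      branch 1.2 (add \lnot (b \to c), \lnot (\lnot d \lor f)):
        \lnot (b \to c): α-rule — add b, \lnot c.
        \lnot (\lnot d \lor f): α-rule — add \lnot \lnot d, \lnot f.
        ○ open, literals {a=F, b=T, c=F, d=T, f=F}.
  branch 2 (add \lnot b, \lnot \lnot a):
    ((b \to c) \leftrightarrow (\lnot d \lor f)): β-rule — branch into (b \to c), (\lnot d \lor f)  //  \lnot (b \to c), \lnot (\lnot d \lor f).
      branch 2.1 (add (b \to c), (\lnot d \lor f)):
        (b \to c): β-rule — branch into \lnot b  //  c.
          branch 2.1.1 (add \lnot b):
            (\lnot d \lor f): β-rule — branch into \lnot d  //  f.
              branch 2.1.1.1 (add \lnot d):
                ○ open, literals {a=T, b=F, d=F}.
              branch 2.1.1.2 (add f):
                ○ open, literals {a=T, b=F, f=T}.
          branch 2.1.2 (add c):
            (\lnot d \lor f): β-rule — branch into \lnot d  //  f.
              branch 2.1.2.1 (add \lnot d):
                ○ open, literals {a=T, b=F, c=T, d=F}.
              branch 2.1.2.2 (add f):
                ○ open, literals {a=T, b=F, c=T, f=T}.
      branch 2.2 (add \lnot (b \to c), \lnot (\lnot d \lor f)):
        \lnot (b \to c): α-rule — add b, \lnot c.
        × closes — contains both b and \lnot b.
2 branches closed, 7 open.
An open branch gives a satisfying assignment: a=F, b=T, c=T, d=F.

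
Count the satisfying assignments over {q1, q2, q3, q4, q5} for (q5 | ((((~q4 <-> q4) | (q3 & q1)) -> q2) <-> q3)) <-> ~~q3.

22

Initial set: {((q5 | ((((~q4 <-> q4) | (q3 & q1)) -> q2) <-> q3)) <-> ~~q3)}.
((q5 | ((((~q4 <-> q4) | (q3 & q1)) -> q2) <-> q3)) <-> ~~q3): β-rule — branch into (q5 | ((((~q4 <-> q4) | (q3 & q1)) -> q2) <-> q3)), ~~q3  //  ~(q5 | ((((~q4 <-> q4) | (q3 & q1)) -> q2) <-> q3)), ~~~q3.
  branch 1 (add (q5 | ((((~q4 <-> q4) | (q3 & q1)) -> q2) <-> q3)), ~~q3):
    ~~q3: drop double negation, giving q3.
    (q5 | ((((~q4 <-> q4) | (q3 & q1)) -> q2) <-> q3)): β-rule — branch into q5  //  ((((~q4 <-> q4) | (q3 & q1)) -> q2) <-> q3).
      branch 1.1 (add q5):
        ○ open, literals {q3=T, q5=T}.
      branch 1.2 (add ((((~q4 <-> q4) | (q3 & q1)) -> q2) <-> q3)):
        ((((~q4 <-> q4) | (q3 & q1)) -> q2) <-> q3): β-rule — branch into (((~q4 <-> q4) | (q3 & q1)) -> q2), q3  //  ~(((~q4 <-> q4) | (q3 & q1)) -> q2), ~q3.
          branch 1.2.1 (add (((~q4 <-> q4) | (q3 & q1)) -> q2), q3):
            (((~q4 <-> q4) | (q3 & q1)) -> q2): β-rule — branch into ~((~q4 <-> q4) | (q3 & q1))  //  q2.
              branch 1.2.1.1 (add ~((~q4 <-> q4) | (q3 & q1))):
                ~((~q4 <-> q4) | (q3 & q1)): α-rule — add ~(~q4 <-> q4), ~(q3 & q1).
                ~(~q4 <-> q4): β-rule — branch into ~q4, ~q4  //  ~~q4, q4.
                  branch 1.2.1.1.1 (add ~q4, ~q4):
                    ~(q3 & q1): β-rule — branch into ~q3  //  ~q1.
                      branch 1.2.1.1.1.1 (add ~q3):
                        × closes — contains both q3 and ~q3.
                      branch 1.2.1.1.1.2 (add ~q1):
                        ○ open, literals {q1=F, q3=T, q4=F}.
                  branch 1.2.1.1.2 (add ~~q4, q4):
                    ~(q3 & q1): β-rule — branch into ~q3  //  ~q1.
                      branch 1.2.1.1.2.1 (add ~q3):
                        × closes — contains both q3 and ~q3.
                      branch 1.2.1.1.2.2 (add ~q1):
                        ○ open, literals {q1=F, q3=T, q4=T}.
              branch 1.2.1.2 (add q2):
                ○ open, literals {q2=T, q3=T}.
          branch 1.2.2 (add ~(((~q4 <-> q4) | (q3 & q1)) -> q2), ~q3):
            × closes — contains both q3 and ~q3.
  branch 2 (add ~(q5 | ((((~q4 <-> q4) | (q3 & q1)) -> q2) <-> q3)), ~~~q3):
    ~(q5 | ((((~q4 <-> q4) | (q3 & q1)) -> q2) <-> q3)): α-rule — add ~q5, ~((((~q4 <-> q4) | (q3 & q1)) -> q2) <-> q3).
    ~~~q3: drop double negation, giving ~q3.
    ~((((~q4 <-> q4) | (q3 & q1)) -> q2) <-> q3): β-rule — branch into (((~q4 <-> q4) | (q3 & q1)) -> q2), ~q3  //  ~(((~q4 <-> q4) | (q3 & q1)) -> q2), q3.
      branch 2.1 (add (((~q4 <-> q4) | (q3 & q1)) -> q2), ~q3):
        (((~q4 <-> q4) | (q3 & q1)) -> q2): β-rule — branch into ~((~q4 <-> q4) | (q3 & q1))  //  q2.
          branch 2.1.1 (add ~((~q4 <-> q4) | (q3 & q1))):
            ~((~q4 <-> q4) | (q3 & q1)): α-rule — add ~(~q4 <-> q4), ~(q3 & q1).
            ~(~q4 <-> q4): β-rule — branch into ~q4, ~q4  //  ~~q4, q4.
              branch 2.1.1.1 (add ~q4, ~q4):
                ~(q3 & q1): β-rule — branch into ~q3  //  ~q1.
                  branch 2.1.1.1.1 (add ~q3):
                    ○ open, literals {q3=F, q4=F, q5=F}.
                  branch 2.1.1.1.2 (add ~q1):
                    ○ open, literals {q1=F, q3=F, q4=F, q5=F}.
              branch 2.1.1.2 (add ~~q4, q4):
                ~(q3 & q1): β-rule — branch into ~q3  //  ~q1.
                  branch 2.1.1.2.1 (add ~q3):
                    ○ open, literals {q3=F, q4=T, q5=F}.
                  branch 2.1.1.2.2 (add ~q1):
                    ○ open, literals {q1=F, q3=F, q4=T, q5=F}.
          branch 2.1.2 (add q2):
            ○ open, literals {q2=T, q3=F, q5=F}.
      branch 2.2 (add ~(((~q4 <-> q4) | (q3 & q1)) -> q2), q3):
        × closes — contains both q3 and ~q3.
4 branches closed, 9 open.
Each open branch fixes some atoms; the unmentioned ones are free. Counting distinct full assignments: branch {q3=T, q5=T} (q1, q2, q4) contributes 8 new; branch {q1=F, q3=T, q4=F} (q2, q5) contributes 2 new; branch {q1=F, q3=T, q4=T} (q2, q5) contributes 2 new; branch {q2=T, q3=T} (q1, q4, q5) contributes 2 new; branch {q3=F, q4=F, q5=F} (q1, q2) contributes 4 new; branch {q1=F, q3=F, q4=F, q5=F} (q2) contributes 0 new; branch {q3=F, q4=T, q5=F} (q1, q2) contributes 4 new; branch {q1=F, q3=F, q4=T, q5=F} (q2) contributes 0 new; branch {q2=T, q3=F, q5=F} (q1, q4) contributes 0 new. Total: 22.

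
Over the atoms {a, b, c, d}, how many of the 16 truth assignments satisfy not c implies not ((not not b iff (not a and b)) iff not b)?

Initial set: {(not c implies not ((not not b iff (not a and b)) iff not b))}.
(not c implies not ((not not b iff (not a and b)) iff not b)): β-rule — branch into not not c  //  not ((not not b iff (not a and b)) iff not b).
  branch 1 (add not not c):
    ○ open, literals {c=true}.
  branch 2 (add not ((not not b iff (not a and b)) iff not b)):
    not ((not not b iff (not a and b)) iff not b): β-rule — branch into (not not b iff (not a and b)), not not b  //  not (not not b iff (not a and b)), not b.
      branch 2.1 (add (not not b iff (not a and b)), not not b):
        (not not b iff (not a and b)): β-rule — branch into not not b, (not a and b)  //  not not not b, not (not a and b).
          branch 2.1.1 (add not not b, (not a and b)):
            not not b: drop double negation, giving b.
            (not a and b): α-rule — add not a, b.
            ○ open, literals {a=false, b=true}.
          branch 2.1.2 (add not not not b, not (not a and b)):
            not not not b: drop double negation, giving not b.
            × closes — contains both b and not b.
      branch 2.2 (add not (not not b iff (not a and b)), not b):
        not (not not b iff (not a and b)): β-rule — branch into not not b, not (not a and b)  //  not not not b, (not a and b).
          branch 2.2.1 (add not not b, not (not a and b)):
            not not b: drop double negation, giving b.
            × closes — contains both b and not b.
          branch 2.2.2 (add not not not b, (not a and b)):
            not not not b: drop double negation, giving not b.
            (not a and b): α-rule — add not a, b.
            × closes — contains both b and not b.
3 branches closed, 2 open.
Each open branch fixes some atoms; the unmentioned ones are free. Counting distinct full assignments: branch {c=true} (a, b, d) contributes 8 new; branch {a=false, b=true} (c, d) contributes 2 new. Total: 10.

10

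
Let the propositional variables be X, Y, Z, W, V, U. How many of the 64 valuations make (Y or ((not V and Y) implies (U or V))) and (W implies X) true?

Initial set: {((Y or ((not V and Y) implies (U or V))) and (W implies X))}.
((Y or ((not V and Y) implies (U or V))) and (W implies X)): α-rule — add (Y or ((not V and Y) implies (U or V))), (W implies X).
(Y or ((not V and Y) implies (U or V))): β-rule — branch into Y  //  ((not V and Y) implies (U or V)).
  branch 1 (add Y):
    (W implies X): β-rule — branch into not W  //  X.
      branch 1.1 (add not W):
        ○ open, literals {W=false, Y=true}.
      branch 1.2 (add X):
        ○ open, literals {X=true, Y=true}.
  branch 2 (add ((not V and Y) implies (U or V))):
    (W implies X): β-rule — branch into not W  //  X.
      branch 2.1 (add not W):
        ((not V and Y) implies (U or V)): β-rule — branch into not (not V and Y)  //  (U or V).
          branch 2.1.1 (add not (not V and Y)):
            not (not V and Y): β-rule — branch into not not V  //  not Y.
              branch 2.1.1.1 (add not not V):
                ○ open, literals {V=true, W=false}.
              branch 2.1.1.2 (add not Y):
                ○ open, literals {W=false, Y=false}.
          branch 2.1.2 (add (U or V)):
            (U or V): β-rule — branch into U  //  V.
              branch 2.1.2.1 (add U):
                ○ open, literals {U=true, W=false}.
              branch 2.1.2.2 (add V):
                ○ open, literals {V=true, W=false}.
      branch 2.2 (add X):
        ((not V and Y) implies (U or V)): β-rule — branch into not (not V and Y)  //  (U or V).
          branch 2.2.1 (add not (not V and Y)):
            not (not V and Y): β-rule — branch into not not V  //  not Y.
              branch 2.2.1.1 (add not not V):
                ○ open, literals {V=true, X=true}.
              branch 2.2.1.2 (add not Y):
                ○ open, literals {X=true, Y=false}.
          branch 2.2.2 (add (U or V)):
            (U or V): β-rule — branch into U  //  V.
              branch 2.2.2.1 (add U):
                ○ open, literals {U=true, X=true}.
              branch 2.2.2.2 (add V):
                ○ open, literals {V=true, X=true}.
0 branches closed, 10 open.
Each open branch fixes some atoms; the unmentioned ones are free. Counting distinct full assignments: branch {W=false, Y=true} (X, Z, V, U) contributes 16 new; branch {X=true, Y=true} (Z, W, V, U) contributes 8 new; branch {V=true, W=false} (X, Y, Z, U) contributes 8 new; branch {W=false, Y=false} (X, Z, V, U) contributes 8 new; branch {U=true, W=false} (X, Y, Z, V) contributes 0 new; branch {V=true, W=false} (X, Y, Z, U) contributes 0 new; branch {V=true, X=true} (Y, Z, W, U) contributes 4 new; branch {X=true, Y=false} (Z, W, V, U) contributes 4 new; branch {U=true, X=true} (Y, Z, W, V) contributes 0 new; branch {V=true, X=true} (Y, Z, W, U) contributes 0 new. Total: 48.

48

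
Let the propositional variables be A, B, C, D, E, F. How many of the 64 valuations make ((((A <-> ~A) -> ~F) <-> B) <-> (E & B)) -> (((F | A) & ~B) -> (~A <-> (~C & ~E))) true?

Initial set: {(((((A <-> ~A) -> ~F) <-> B) <-> (E & B)) -> (((F | A) & ~B) -> (~A <-> (~C & ~E))))}.
(((((A <-> ~A) -> ~F) <-> B) <-> (E & B)) -> (((F | A) & ~B) -> (~A <-> (~C & ~E)))): β-rule — branch into ~((((A <-> ~A) -> ~F) <-> B) <-> (E & B))  //  (((F | A) & ~B) -> (~A <-> (~C & ~E))).
  branch 1 (add ~((((A <-> ~A) -> ~F) <-> B) <-> (E & B))):
    ~((((A <-> ~A) -> ~F) <-> B) <-> (E & B)): β-rule — branch into (((A <-> ~A) -> ~F) <-> B), ~(E & B)  //  ~(((A <-> ~A) -> ~F) <-> B), (E & B).
      branch 1.1 (add (((A <-> ~A) -> ~F) <-> B), ~(E & B)):
        (((A <-> ~A) -> ~F) <-> B): β-rule — branch into ((A <-> ~A) -> ~F), B  //  ~((A <-> ~A) -> ~F), ~B.
          branch 1.1.1 (add ((A <-> ~A) -> ~F), B):
            ~(E & B): β-rule — branch into ~E  //  ~B.
              branch 1.1.1.1 (add ~E):
                ((A <-> ~A) -> ~F): β-rule — branch into ~(A <-> ~A)  //  ~F.
                  branch 1.1.1.1.1 (add ~(A <-> ~A)):
                    ~(A <-> ~A): β-rule — branch into A, ~~A  //  ~A, ~A.
                      branch 1.1.1.1.1.1 (add A, ~~A):
                        ○ open, literals {A=1, B=1, E=0}.
                      branch 1.1.1.1.1.2 (add ~A, ~A):
                        ○ open, literals {A=0, B=1, E=0}.
                  branch 1.1.1.1.2 (add ~F):
                    ○ open, literals {B=1, E=0, F=0}.
              branch 1.1.1.2 (add ~B):
                × closes — contains both B and ~B.
          branch 1.1.2 (add ~((A <-> ~A) -> ~F), ~B):
            ~((A <-> ~A) -> ~F): α-rule — add (A <-> ~A), ~~F.
            ~(E & B): β-rule — branch into ~E  //  ~B.
              branch 1.1.2.1 (add ~E):
                (A <-> ~A): β-rule — branch into A, ~A  //  ~A, ~~A.
                  branch 1.1.2.1.1 (add A, ~A):
                    × closes — contains both A and ~A.
                  branch 1.1.2.1.2 (add ~A, ~~A):
                    × closes — contains both A and ~A.
              branch 1.1.2.2 (add ~B):
                (A <-> ~A): β-rule — branch into A, ~A  //  ~A, ~~A.
                  branch 1.1.2.2.1 (add A, ~A):
                    × closes — contains both A and ~A.
                  branch 1.1.2.2.2 (add ~A, ~~A):
                    × closes — contains both A and ~A.
      branch 1.2 (add ~(((A <-> ~A) -> ~F) <-> B), (E & B)):
        (E & B): α-rule — add E, B.
        ~(((A <-> ~A) -> ~F) <-> B): β-rule — branch into ((A <-> ~A) -> ~F), ~B  //  ~((A <-> ~A) -> ~F), B.
          branch 1.2.1 (add ((A <-> ~A) -> ~F), ~B):
            × closes — contains both B and ~B.
          branch 1.2.2 (add ~((A <-> ~A) -> ~F), B):
            ~((A <-> ~A) -> ~F): α-rule — add (A <-> ~A), ~~F.
            (A <-> ~A): β-rule — branch into A, ~A  //  ~A, ~~A.
              branch 1.2.2.1 (add A, ~A):
                × closes — contains both A and ~A.
              branch 1.2.2.2 (add ~A, ~~A):
                × closes — contains both A and ~A.
  branch 2 (add (((F | A) & ~B) -> (~A <-> (~C & ~E)))):
    (((F | A) & ~B) -> (~A <-> (~C & ~E))): β-rule — branch into ~((F | A) & ~B)  //  (~A <-> (~C & ~E)).
      branch 2.1 (add ~((F | A) & ~B)):
        ~((F | A) & ~B): β-rule — branch into ~(F | A)  //  ~~B.
          branch 2.1.1 (add ~(F | A)):
            ~(F | A): α-rule — add ~F, ~A.
            ○ open, literals {A=0, F=0}.
          branch 2.1.2 (add ~~B):
            ○ open, literals {B=1}.
      branch 2.2 (add (~A <-> (~C & ~E))):
        (~A <-> (~C & ~E)): β-rule — branch into ~A, (~C & ~E)  //  ~~A, ~(~C & ~E).
          branch 2.2.1 (add ~A, (~C & ~E)):
            (~C & ~E): α-rule — add ~C, ~E.
            ○ open, literals {A=0, C=0, E=0}.
          branch 2.2.2 (add ~~A, ~(~C & ~E)):
            ~(~C & ~E): β-rule — branch into ~~C  //  ~~E.
              branch 2.2.2.1 (add ~~C):
                ○ open, literals {A=1, C=1}.
              branch 2.2.2.2 (add ~~E):
                ○ open, literals {A=1, E=1}.
8 branches closed, 8 open.
Each open branch fixes some atoms; the unmentioned ones are free. Counting distinct full assignments: branch {A=1, B=1, E=0} (C, D, F) contributes 8 new; branch {A=0, B=1, E=0} (C, D, F) contributes 8 new; branch {B=1, E=0, F=0} (A, C, D) contributes 0 new; branch {A=0, F=0} (B, C, D, E) contributes 12 new; branch {B=1} (A, C, D, E, F) contributes 12 new; branch {A=0, C=0, E=0} (B, D, F) contributes 2 new; branch {A=1, C=1} (B, D, E, F) contributes 8 new; branch {A=1, E=1} (B, C, D, F) contributes 4 new. Total: 54.

54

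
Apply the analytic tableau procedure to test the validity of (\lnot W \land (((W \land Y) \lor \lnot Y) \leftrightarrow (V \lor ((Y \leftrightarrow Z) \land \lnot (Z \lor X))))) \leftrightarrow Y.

Assume the negation and expand:
Initial set: {\lnot ((\lnot W \land (((W \land Y) \lor \lnot Y) \leftrightarrow (V \lor ((Y \leftrightarrow Z) \land \lnot (Z \lor X))))) \leftrightarrow Y)}.
\lnot ((\lnot W \land (((W \land Y) \lor \lnot Y) \leftrightarrow (V \lor ((Y \leftrightarrow Z) \land \lnot (Z \lor X))))) \leftrightarrow Y): β-rule — branch into (\lnot W \land (((W \land Y) \lor \lnot Y) \leftrightarrow (V \lor ((Y \leftrightarrow Z) \land \lnot (Z \lor X))))), \lnot Y  //  \lnot (\lnot W \land (((W \land Y) \lor \lnot Y) \leftrightarrow (V \lor ((Y \leftrightarrow Z) \land \lnot (Z \lor X))))), Y.
  branch 1 (add (\lnot W \land (((W \land Y) \lor \lnot Y) \leftrightarrow (V \lor ((Y \leftrightarrow Z) \land \lnot (Z \lor X))))), \lnot Y):
    (\lnot W \land (((W \land Y) \lor \lnot Y) \leftrightarrow (V \lor ((Y \leftrightarrow Z) \land \lnot (Z \lor X))))): α-rule — add \lnot W, (((W \land Y) \lor \lnot Y) \leftrightarrow (V \lor ((Y \leftrightarrow Z) \land \lnot (Z \lor X)))).
    (((W \land Y) \lor \lnot Y) \leftrightarrow (V \lor ((Y \leftrightarrow Z) \land \lnot (Z \lor X)))): β-rule — branch into ((W \land Y) \lor \lnot Y), (V \lor ((Y \leftrightarrow Z) \land \lnot (Z \lor X)))  //  \lnot ((W \land Y) \lor \lnot Y), \lnot (V \lor ((Y \leftrightarrow Z) \land \lnot (Z \lor X))).
      branch 1.1 (add ((W \land Y) \lor \lnot Y), (V \lor ((Y \leftrightarrow Z) \land \lnot (Z \lor X)))):
        ((W \land Y) \lor \lnot Y): β-rule — branch into (W \land Y)  //  \lnot Y.
          branch 1.1.1 (add (W \land Y)):
            (W \land Y): α-rule — add W, Y.
            × closes — contains both W and \lnot W.
          branch 1.1.2 (add \lnot Y):
            (V \lor ((Y \leftrightarrow Z) \land \lnot (Z \lor X))): β-rule — branch into V  //  ((Y \leftrightarrow Z) \land \lnot (Z \lor X)).
              branch 1.1.2.1 (add V):
                ○ open, literals {V=true, W=false, Y=false}.
              branch 1.1.2.2 (add ((Y \leftrightarrow Z) \land \lnot (Z \lor X))):
                ((Y \leftrightarrow Z) \land \lnot (Z \lor X)): α-rule — add (Y \leftrightarrow Z), \lnot (Z \lor X).
                \lnot (Z \lor X): α-rule — add \lnot Z, \lnot X.
                (Y \leftrightarrow Z): β-rule — branch into Y, Z  //  \lnot Y, \lnot Z.
                  branch 1.1.2.2.1 (add Y, Z):
                    × closes — contains both Y and \lnot Y.
                  branch 1.1.2.2.2 (add \lnot Y, \lnot Z):
                    ○ open, literals {W=false, X=false, Y=false, Z=false}.
      branch 1.2 (add \lnot ((W \land Y) \lor \lnot Y), \lnot (V \lor ((Y \leftrightarrow Z) \land \lnot (Z \lor X)))):
        \lnot ((W \land Y) \lor \lnot Y): α-rule — add \lnot (W \land Y), \lnot \lnot Y.
        × closes — contains both Y and \lnot Y.
  branch 2 (add \lnot (\lnot W \land (((W \land Y) \lor \lnot Y) \leftrightarrow (V \lor ((Y \leftrightarrow Z) \land \lnot (Z \lor X))))), Y):
    \lnot (\lnot W \land (((W \land Y) \lor \lnot Y) \leftrightarrow (V \lor ((Y \leftrightarrow Z) \land \lnot (Z \lor X))))): β-rule — branch into \lnot \lnot W  //  \lnot (((W \land Y) \lor \lnot Y) \leftrightarrow (V \lor ((Y \leftrightarrow Z) \land \lnot (Z \lor X)))).
      branch 2.1 (add \lnot \lnot W):
        ○ open, literals {W=true, Y=true}.
      branch 2.2 (add \lnot (((W \land Y) \lor \lnot Y) \leftrightarrow (V \lor ((Y \leftrightarrow Z) \land \lnot (Z \lor X))))):
        \lnot (((W \land Y) \lor \lnot Y) \leftrightarrow (V \lor ((Y \leftrightarrow Z) \land \lnot (Z \lor X)))): β-rule — branch into ((W \land Y) \lor \lnot Y), \lnot (V \lor ((Y \leftrightarrow Z) \land \lnot (Z \lor X)))  //  \lnot ((W \land Y) \lor \lnot Y), (V \lor ((Y \leftrightarrow Z) \land \lnot (Z \lor X))).
          branch 2.2.1 (add ((W \land Y) \lor \lnot Y), \lnot (V \lor ((Y \leftrightarrow Z) \land \lnot (Z \lor X)))):
            \lnot (V \lor ((Y \leftrightarrow Z) \land \lnot (Z \lor X))): α-rule — add \lnot V, \lnot ((Y \leftrightarrow Z) \land \lnot (Z \lor X)).
            ((W \land Y) \lor \lnot Y): β-rule — branch into (W \land Y)  //  \lnot Y.
              branch 2.2.1.1 (add (W \land Y)):
                (W \land Y): α-rule — add W, Y.
                \lnot ((Y \leftrightarrow Z) \land \lnot (Z \lor X)): β-rule — branch into \lnot (Y \leftrightarrow Z)  //  \lnot \lnot (Z \lor X).
                  branch 2.2.1.1.1 (add \lnot (Y \leftrightarrow Z)):
                    \lnot (Y \leftrightarrow Z): β-rule — branch into Y, \lnot Z  //  \lnot Y, Z.
                      branch 2.2.1.1.1.1 (add Y, \lnot Z):
                        ○ open, literals {V=false, W=true, Y=true, Z=false}.
                      branch 2.2.1.1.1.2 (add \lnot Y, Z):
                        × closes — contains both Y and \lnot Y.
                  branch 2.2.1.1.2 (add \lnot \lnot (Z \lor X)):
                    \lnot \lnot (Z \lor X): β-rule — branch into Z  //  X.
                      branch 2.2.1.1.2.1 (add Z):
                        ○ open, literals {V=false, W=true, Y=true, Z=true}.
                      branch 2.2.1.1.2.2 (add X):
                        ○ open, literals {V=false, W=true, X=true, Y=true}.
              branch 2.2.1.2 (add \lnot Y):
                × closes — contains both Y and \lnot Y.
          branch 2.2.2 (add \lnot ((W \land Y) \lor \lnot Y), (V \lor ((Y \leftrightarrow Z) \land \lnot (Z \lor X)))):
            \lnot ((W \land Y) \lor \lnot Y): α-rule — add \lnot (W \land Y), \lnot \lnot Y.
            (V \lor ((Y \leftrightarrow Z) \land \lnot (Z \lor X))): β-rule — branch into V  //  ((Y \leftrightarrow Z) \land \lnot (Z \lor X)).
              branch 2.2.2.1 (add V):
                \lnot (W \land Y): β-rule — branch into \lnot W  //  \lnot Y.
                  branch 2.2.2.1.1 (add \lnot W):
                    ○ open, literals {V=true, W=false, Y=true}.
                  branch 2.2.2.1.2 (add \lnot Y):
                    × closes — contains both Y and \lnot Y.
              branch 2.2.2.2 (add ((Y \leftrightarrow Z) \land \lnot (Z \lor X))):
                ((Y \leftrightarrow Z) \land \lnot (Z \lor X)): α-rule — add (Y \leftrightarrow Z), \lnot (Z \lor X).
                \lnot (Z \lor X): α-rule — add \lnot Z, \lnot X.
                \lnot (W \land Y): β-rule — branch into \lnot W  //  \lnot Y.
                  branch 2.2.2.2.1 (add \lnot W):
                    (Y \leftrightarrow Z): β-rule — branch into Y, Z  //  \lnot Y, \lnot Z.
                      branch 2.2.2.2.1.1 (add Y, Z):
                        × closes — contains both Z and \lnot Z.
                      branch 2.2.2.2.1.2 (add \lnot Y, \lnot Z):
                        × closes — contains both Y and \lnot Y.
                  branch 2.2.2.2.2 (add \lnot Y):
                    × closes — contains both Y and \lnot Y.
9 branches closed, 7 open.
An open branch gives a countermodel: V=true, W=false, Y=false (unmentioned atoms arbitrary); under it the original formula is false.

Not valid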